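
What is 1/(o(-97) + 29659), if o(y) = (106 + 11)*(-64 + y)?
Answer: 1/10822 ≈ 9.2404e-5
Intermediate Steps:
o(y) = -7488 + 117*y (o(y) = 117*(-64 + y) = -7488 + 117*y)
1/(o(-97) + 29659) = 1/((-7488 + 117*(-97)) + 29659) = 1/((-7488 - 11349) + 29659) = 1/(-18837 + 29659) = 1/10822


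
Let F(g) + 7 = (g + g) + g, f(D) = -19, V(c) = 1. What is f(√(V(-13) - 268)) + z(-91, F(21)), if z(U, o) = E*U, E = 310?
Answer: -28229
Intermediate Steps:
F(g) = -7 + 3*g (F(g) = -7 + ((g + g) + g) = -7 + (2*g + g) = -7 + 3*g)
z(U, o) = 310*U
f(√(V(-13) - 268)) + z(-91, F(21)) = -19 + 310*(-91) = -19 - 28210 = -28229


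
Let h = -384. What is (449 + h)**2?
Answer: 4225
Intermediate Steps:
(449 + h)**2 = (449 - 384)**2 = 65**2 = 4225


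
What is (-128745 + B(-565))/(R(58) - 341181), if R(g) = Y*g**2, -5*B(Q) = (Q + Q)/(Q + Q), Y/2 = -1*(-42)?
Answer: 643726/293025 ≈ 2.1968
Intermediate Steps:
Y = 84 (Y = 2*(-1*(-42)) = 2*42 = 84)
B(Q) = -1/5 (B(Q) = -(Q + Q)/(5*(Q + Q)) = -2*Q/(5*(2*Q)) = -2*Q*1/(2*Q)/5 = -1/5*1 = -1/5)
R(g) = 84*g**2
(-128745 + B(-565))/(R(58) - 341181) = (-128745 - 1/5)/(84*58**2 - 341181) = -643726/(5*(84*3364 - 341181)) = -643726/(5*(282576 - 341181)) = -643726/5/(-58605) = -643726/5*(-1/58605) = 643726/293025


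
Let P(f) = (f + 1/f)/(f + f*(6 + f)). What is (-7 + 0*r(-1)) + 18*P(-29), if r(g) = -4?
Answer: -72335/9251 ≈ -7.8192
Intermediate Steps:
P(f) = (f + 1/f)/(f + f*(6 + f))
(-7 + 0*r(-1)) + 18*P(-29) = (-7 + 0*(-4)) + 18*((1 + (-29)**2)/((-29)**2*(7 - 29))) = (-7 + 0) + 18*((1/841)*(1 + 841)/(-22)) = -7 + 18*((1/841)*(-1/22)*842) = -7 + 18*(-421/9251) = -7 - 7578/9251 = -72335/9251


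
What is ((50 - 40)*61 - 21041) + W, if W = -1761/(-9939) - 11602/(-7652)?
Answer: -258952452303/12675538 ≈ -20429.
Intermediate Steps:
W = 21464575/12675538 (W = -1761*(-1/9939) - 11602*(-1/7652) = 587/3313 + 5801/3826 = 21464575/12675538 ≈ 1.6934)
((50 - 40)*61 - 21041) + W = ((50 - 40)*61 - 21041) + 21464575/12675538 = (10*61 - 21041) + 21464575/12675538 = (610 - 21041) + 21464575/12675538 = -20431 + 21464575/12675538 = -258952452303/12675538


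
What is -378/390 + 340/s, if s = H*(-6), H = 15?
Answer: -2777/585 ≈ -4.7470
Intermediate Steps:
s = -90 (s = 15*(-6) = -90)
-378/390 + 340/s = -378/390 + 340/(-90) = -378*1/390 + 340*(-1/90) = -63/65 - 34/9 = -2777/585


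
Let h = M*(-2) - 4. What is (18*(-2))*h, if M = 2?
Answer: 288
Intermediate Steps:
h = -8 (h = 2*(-2) - 4 = -4 - 4 = -8)
(18*(-2))*h = (18*(-2))*(-8) = -36*(-8) = 288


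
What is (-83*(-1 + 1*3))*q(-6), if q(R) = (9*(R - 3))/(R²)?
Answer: 747/2 ≈ 373.50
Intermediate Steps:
q(R) = (-27 + 9*R)/R² (q(R) = (9*(-3 + R))/R² = (-27 + 9*R)/R²)
(-83*(-1 + 1*3))*q(-6) = (-83*(-1 + 1*3))*(9*(-3 - 6)/(-6)²) = (-83*(-1 + 3))*(9*(1/36)*(-9)) = -83*2*(-9/4) = -166*(-9/4) = 747/2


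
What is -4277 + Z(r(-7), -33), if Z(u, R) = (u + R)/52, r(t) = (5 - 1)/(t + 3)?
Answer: -111219/26 ≈ -4277.7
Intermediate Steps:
r(t) = 4/(3 + t)
Z(u, R) = R/52 + u/52 (Z(u, R) = (R + u)*(1/52) = R/52 + u/52)
-4277 + Z(r(-7), -33) = -4277 + ((1/52)*(-33) + (4/(3 - 7))/52) = -4277 + (-33/52 + (4/(-4))/52) = -4277 + (-33/52 + (4*(-¼))/52) = -4277 + (-33/52 + (1/52)*(-1)) = -4277 + (-33/52 - 1/52) = -4277 - 17/26 = -111219/26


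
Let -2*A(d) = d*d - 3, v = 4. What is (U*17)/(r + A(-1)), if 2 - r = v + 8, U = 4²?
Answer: -272/9 ≈ -30.222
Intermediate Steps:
U = 16
A(d) = 3/2 - d²/2 (A(d) = -(d*d - 3)/2 = -(d² - 3)/2 = -(-3 + d²)/2 = 3/2 - d²/2)
r = -10 (r = 2 - (4 + 8) = 2 - 1*12 = 2 - 12 = -10)
(U*17)/(r + A(-1)) = (16*17)/(-10 + (3/2 - ½*(-1)²)) = 272/(-10 + (3/2 - ½*1)) = 272/(-10 + (3/2 - ½)) = 272/(-10 + 1) = 272/(-9) = 272*(-⅑) = -272/9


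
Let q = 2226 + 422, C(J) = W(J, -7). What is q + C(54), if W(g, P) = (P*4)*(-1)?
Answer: 2676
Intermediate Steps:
W(g, P) = -4*P (W(g, P) = (4*P)*(-1) = -4*P)
C(J) = 28 (C(J) = -4*(-7) = 28)
q = 2648
q + C(54) = 2648 + 28 = 2676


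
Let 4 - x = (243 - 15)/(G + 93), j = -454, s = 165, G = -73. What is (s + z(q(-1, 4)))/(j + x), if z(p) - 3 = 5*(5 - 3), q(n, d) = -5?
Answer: -890/2307 ≈ -0.38578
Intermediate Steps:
z(p) = 13 (z(p) = 3 + 5*(5 - 3) = 3 + 5*2 = 3 + 10 = 13)
x = -37/5 (x = 4 - (243 - 15)/(-73 + 93) = 4 - 228/20 = 4 - 1*57/5 = 4 - 57/5 = -37/5 ≈ -7.4000)
(s + z(q(-1, 4)))/(j + x) = (165 + 13)/(-454 - 37/5) = 178/(-2307/5) = 178*(-5/2307) = -890/2307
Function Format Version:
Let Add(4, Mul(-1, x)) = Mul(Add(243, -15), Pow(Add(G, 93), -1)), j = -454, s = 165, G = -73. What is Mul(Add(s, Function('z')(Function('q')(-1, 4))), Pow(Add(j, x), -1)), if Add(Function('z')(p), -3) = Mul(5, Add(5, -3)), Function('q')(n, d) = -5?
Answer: Rational(-890, 2307) ≈ -0.38578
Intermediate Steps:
Function('z')(p) = 13 (Function('z')(p) = Add(3, Mul(5, Add(5, -3))) = Add(3, Mul(5, 2)) = Add(3, 10) = 13)
x = Rational(-37, 5) (x = Add(4, Mul(-1, Mul(Add(243, -15), Pow(Add(-73, 93), -1)))) = Add(4, Mul(-1, Mul(228, Pow(20, -1)))) = Add(4, Mul(-1, Mul(228, Rational(1, 20)))) = Add(4, Mul(-1, Rational(57, 5))) = Add(4, Rational(-57, 5)) = Rational(-37, 5) ≈ -7.4000)
Mul(Add(s, Function('z')(Function('q')(-1, 4))), Pow(Add(j, x), -1)) = Mul(Add(165, 13), Pow(Add(-454, Rational(-37, 5)), -1)) = Mul(178, Pow(Rational(-2307, 5), -1)) = Mul(178, Rational(-5, 2307)) = Rational(-890, 2307)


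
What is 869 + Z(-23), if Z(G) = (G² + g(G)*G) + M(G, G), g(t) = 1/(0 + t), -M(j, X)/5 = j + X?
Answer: 1629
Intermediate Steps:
M(j, X) = -5*X - 5*j (M(j, X) = -5*(j + X) = -5*(X + j) = -5*X - 5*j)
g(t) = 1/t
Z(G) = 1 + G² - 10*G (Z(G) = (G² + G/G) + (-5*G - 5*G) = (G² + 1) - 10*G = (1 + G²) - 10*G = 1 + G² - 10*G)
869 + Z(-23) = 869 + (1 + (-23)² - 10*(-23)) = 869 + (1 + 529 + 230) = 869 + 760 = 1629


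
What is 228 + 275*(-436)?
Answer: -119672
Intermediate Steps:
228 + 275*(-436) = 228 - 119900 = -119672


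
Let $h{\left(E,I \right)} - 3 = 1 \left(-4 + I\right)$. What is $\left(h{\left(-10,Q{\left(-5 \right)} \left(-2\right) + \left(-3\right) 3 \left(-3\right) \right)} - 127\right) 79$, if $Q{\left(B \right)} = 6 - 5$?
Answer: $-8137$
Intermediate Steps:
$Q{\left(B \right)} = 1$ ($Q{\left(B \right)} = 6 - 5 = 1$)
$h{\left(E,I \right)} = -1 + I$ ($h{\left(E,I \right)} = 3 + 1 \left(-4 + I\right) = 3 + \left(-4 + I\right) = -1 + I$)
$\left(h{\left(-10,Q{\left(-5 \right)} \left(-2\right) + \left(-3\right) 3 \left(-3\right) \right)} - 127\right) 79 = \left(\left(-1 + \left(1 \left(-2\right) + \left(-3\right) 3 \left(-3\right)\right)\right) - 127\right) 79 = \left(\left(-1 - -25\right) - 127\right) 79 = \left(\left(-1 + \left(-2 + 27\right)\right) - 127\right) 79 = \left(\left(-1 + 25\right) - 127\right) 79 = \left(24 - 127\right) 79 = \left(-103\right) 79 = -8137$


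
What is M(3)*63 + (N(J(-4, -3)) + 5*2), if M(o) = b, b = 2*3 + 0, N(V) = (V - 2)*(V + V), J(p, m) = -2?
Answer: 404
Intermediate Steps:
N(V) = 2*V*(-2 + V) (N(V) = (-2 + V)*(2*V) = 2*V*(-2 + V))
b = 6 (b = 6 + 0 = 6)
M(o) = 6
M(3)*63 + (N(J(-4, -3)) + 5*2) = 6*63 + (2*(-2)*(-2 - 2) + 5*2) = 378 + (2*(-2)*(-4) + 10) = 378 + (16 + 10) = 378 + 26 = 404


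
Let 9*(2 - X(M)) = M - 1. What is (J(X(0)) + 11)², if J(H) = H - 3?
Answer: 8281/81 ≈ 102.23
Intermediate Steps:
X(M) = 19/9 - M/9 (X(M) = 2 - (M - 1)/9 = 2 - (-1 + M)/9 = 2 + (⅑ - M/9) = 19/9 - M/9)
J(H) = -3 + H
(J(X(0)) + 11)² = ((-3 + (19/9 - ⅑*0)) + 11)² = ((-3 + (19/9 + 0)) + 11)² = ((-3 + 19/9) + 11)² = (-8/9 + 11)² = (91/9)² = 8281/81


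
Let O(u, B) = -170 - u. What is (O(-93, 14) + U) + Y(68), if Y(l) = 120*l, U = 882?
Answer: 8965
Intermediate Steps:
(O(-93, 14) + U) + Y(68) = ((-170 - 1*(-93)) + 882) + 120*68 = ((-170 + 93) + 882) + 8160 = (-77 + 882) + 8160 = 805 + 8160 = 8965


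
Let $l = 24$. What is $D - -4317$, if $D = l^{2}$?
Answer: $4893$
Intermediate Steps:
$D = 576$ ($D = 24^{2} = 576$)
$D - -4317 = 576 - -4317 = 576 + 4317 = 4893$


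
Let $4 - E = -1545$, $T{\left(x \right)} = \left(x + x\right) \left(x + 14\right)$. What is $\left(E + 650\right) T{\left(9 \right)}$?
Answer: $910386$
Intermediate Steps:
$T{\left(x \right)} = 2 x \left(14 + x\right)$
$E = 1549$ ($E = 4 - -1545 = 4 + 1545 = 1549$)
$\left(E + 650\right) T{\left(9 \right)} = \left(1549 + 650\right) 2 \cdot 9 \left(14 + 9\right) = 2199 \cdot 2 \cdot 9 \cdot 23 = 2199 \cdot 414 = 910386$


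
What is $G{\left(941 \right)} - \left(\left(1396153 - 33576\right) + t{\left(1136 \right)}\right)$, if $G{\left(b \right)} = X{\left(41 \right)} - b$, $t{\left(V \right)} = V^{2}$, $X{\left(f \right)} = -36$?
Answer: $-2654050$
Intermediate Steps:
$G{\left(b \right)} = -36 - b$
$G{\left(941 \right)} - \left(\left(1396153 - 33576\right) + t{\left(1136 \right)}\right) = \left(-36 - 941\right) - \left(\left(1396153 - 33576\right) + 1136^{2}\right) = \left(-36 - 941\right) - \left(1362577 + 1290496\right) = -977 - 2653073 = -2654050$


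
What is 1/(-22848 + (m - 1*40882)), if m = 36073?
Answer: -1/27657 ≈ -3.6157e-5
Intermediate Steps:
1/(-22848 + (m - 1*40882)) = 1/(-22848 + (36073 - 1*40882)) = 1/(-22848 + (36073 - 40882)) = 1/(-22848 - 4809) = 1/(-27657) = -1/27657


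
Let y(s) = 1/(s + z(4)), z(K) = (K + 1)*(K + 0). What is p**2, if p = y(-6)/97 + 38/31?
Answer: 2666173225/1772241604 ≈ 1.5044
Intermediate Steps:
z(K) = K*(1 + K) (z(K) = (1 + K)*K = K*(1 + K))
y(s) = 1/(20 + s) (y(s) = 1/(s + 4*(1 + 4)) = 1/(s + 4*5) = 1/(s + 20) = 1/(20 + s))
p = 51635/42098 (p = 1/((20 - 6)*97) + 38/31 = (1/97)/14 + 38*(1/31) = (1/14)*(1/97) + 38/31 = 1/1358 + 38/31 = 51635/42098 ≈ 1.2265)
p**2 = (51635/42098)**2 = 2666173225/1772241604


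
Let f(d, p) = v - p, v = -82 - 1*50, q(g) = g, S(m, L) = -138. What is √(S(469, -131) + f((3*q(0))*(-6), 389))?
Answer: I*√659 ≈ 25.671*I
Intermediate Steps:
v = -132 (v = -82 - 50 = -132)
f(d, p) = -132 - p
√(S(469, -131) + f((3*q(0))*(-6), 389)) = √(-138 + (-132 - 1*389)) = √(-138 + (-132 - 389)) = √(-138 - 521) = √(-659) = I*√659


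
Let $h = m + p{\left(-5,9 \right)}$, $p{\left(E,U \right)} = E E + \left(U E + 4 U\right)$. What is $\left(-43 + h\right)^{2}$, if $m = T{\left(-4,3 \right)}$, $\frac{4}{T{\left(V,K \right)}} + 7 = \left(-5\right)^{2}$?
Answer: $\frac{58081}{81} \approx 717.05$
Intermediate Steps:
$T{\left(V,K \right)} = \frac{2}{9}$ ($T{\left(V,K \right)} = \frac{4}{-7 + \left(-5\right)^{2}} = \frac{4}{-7 + 25} = \frac{4}{18} = 4 \cdot \frac{1}{18} = \frac{2}{9}$)
$p{\left(E,U \right)} = E^{2} + 4 U + E U$ ($p{\left(E,U \right)} = E^{2} + \left(E U + 4 U\right) = E^{2} + \left(4 U + E U\right) = E^{2} + 4 U + E U$)
$m = \frac{2}{9} \approx 0.22222$
$h = \frac{146}{9}$ ($h = \frac{2}{9} + \left(\left(-5\right)^{2} + 4 \cdot 9 - 45\right) = \frac{2}{9} + \left(25 + 36 - 45\right) = \frac{2}{9} + 16 = \frac{146}{9} \approx 16.222$)
$\left(-43 + h\right)^{2} = \left(-43 + \frac{146}{9}\right)^{2} = \left(- \frac{241}{9}\right)^{2} = \frac{58081}{81}$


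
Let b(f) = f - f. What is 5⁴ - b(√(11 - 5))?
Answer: 625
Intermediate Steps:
b(f) = 0
5⁴ - b(√(11 - 5)) = 5⁴ - 1*0 = 625 + 0 = 625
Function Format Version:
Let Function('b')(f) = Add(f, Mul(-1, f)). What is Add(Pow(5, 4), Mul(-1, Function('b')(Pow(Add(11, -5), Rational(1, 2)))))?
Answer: 625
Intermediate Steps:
Function('b')(f) = 0
Add(Pow(5, 4), Mul(-1, Function('b')(Pow(Add(11, -5), Rational(1, 2))))) = Add(Pow(5, 4), Mul(-1, 0)) = Add(625, 0) = 625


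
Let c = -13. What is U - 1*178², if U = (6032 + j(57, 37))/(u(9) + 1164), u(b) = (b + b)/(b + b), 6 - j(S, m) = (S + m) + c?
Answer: -36905903/1165 ≈ -31679.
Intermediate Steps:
j(S, m) = 19 - S - m (j(S, m) = 6 - ((S + m) - 13) = 6 - (-13 + S + m) = 6 + (13 - S - m) = 19 - S - m)
u(b) = 1 (u(b) = (2*b)/((2*b)) = (2*b)*(1/(2*b)) = 1)
U = 5957/1165 (U = (6032 + (19 - 1*57 - 1*37))/(1 + 1164) = (6032 + (19 - 57 - 37))/1165 = (6032 - 75)*(1/1165) = 5957*(1/1165) = 5957/1165 ≈ 5.1133)
U - 1*178² = 5957/1165 - 1*178² = 5957/1165 - 1*31684 = 5957/1165 - 31684 = -36905903/1165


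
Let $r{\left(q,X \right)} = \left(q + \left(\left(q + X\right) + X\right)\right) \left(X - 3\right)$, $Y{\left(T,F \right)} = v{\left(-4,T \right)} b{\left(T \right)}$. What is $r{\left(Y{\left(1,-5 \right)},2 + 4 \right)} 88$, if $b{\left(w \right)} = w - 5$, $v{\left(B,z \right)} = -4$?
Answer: $11616$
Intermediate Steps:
$b{\left(w \right)} = -5 + w$
$Y{\left(T,F \right)} = 20 - 4 T$ ($Y{\left(T,F \right)} = - 4 \left(-5 + T\right) = 20 - 4 T$)
$r{\left(q,X \right)} = \left(-3 + X\right) \left(2 X + 2 q\right)$ ($r{\left(q,X \right)} = \left(q + \left(\left(X + q\right) + X\right)\right) \left(-3 + X\right) = \left(q + \left(q + 2 X\right)\right) \left(-3 + X\right) = \left(2 X + 2 q\right) \left(-3 + X\right) = \left(-3 + X\right) \left(2 X + 2 q\right)$)
$r{\left(Y{\left(1,-5 \right)},2 + 4 \right)} 88 = \left(- 6 \left(2 + 4\right) - 6 \left(20 - 4\right) + 2 \left(2 + 4\right)^{2} + 2 \left(2 + 4\right) \left(20 - 4\right)\right) 88 = \left(\left(-6\right) 6 - 6 \left(20 - 4\right) + 2 \cdot 6^{2} + 2 \cdot 6 \left(20 - 4\right)\right) 88 = \left(-36 - 96 + 2 \cdot 36 + 2 \cdot 6 \cdot 16\right) 88 = \left(-36 - 96 + 72 + 192\right) 88 = 132 \cdot 88 = 11616$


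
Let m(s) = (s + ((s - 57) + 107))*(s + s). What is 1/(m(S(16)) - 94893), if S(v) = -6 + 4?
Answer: -1/95077 ≈ -1.0518e-5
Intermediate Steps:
S(v) = -2
m(s) = 2*s*(50 + 2*s) (m(s) = (s + ((-57 + s) + 107))*(2*s) = (s + (50 + s))*(2*s) = (50 + 2*s)*(2*s) = 2*s*(50 + 2*s))
1/(m(S(16)) - 94893) = 1/(4*(-2)*(25 - 2) - 94893) = 1/(4*(-2)*23 - 94893) = 1/(-184 - 94893) = 1/(-95077) = -1/95077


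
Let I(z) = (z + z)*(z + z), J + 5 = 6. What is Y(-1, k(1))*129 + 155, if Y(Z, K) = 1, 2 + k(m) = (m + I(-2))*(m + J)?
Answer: 284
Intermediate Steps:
J = 1 (J = -5 + 6 = 1)
I(z) = 4*z² (I(z) = (2*z)*(2*z) = 4*z²)
k(m) = -2 + (1 + m)*(16 + m) (k(m) = -2 + (m + 4*(-2)²)*(m + 1) = -2 + (m + 4*4)*(1 + m) = -2 + (m + 16)*(1 + m) = -2 + (16 + m)*(1 + m) = -2 + (1 + m)*(16 + m))
Y(-1, k(1))*129 + 155 = 1*129 + 155 = 129 + 155 = 284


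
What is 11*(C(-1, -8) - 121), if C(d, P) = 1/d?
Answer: -1342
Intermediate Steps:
11*(C(-1, -8) - 121) = 11*(1/(-1) - 121) = 11*(-1 - 121) = 11*(-122) = -1342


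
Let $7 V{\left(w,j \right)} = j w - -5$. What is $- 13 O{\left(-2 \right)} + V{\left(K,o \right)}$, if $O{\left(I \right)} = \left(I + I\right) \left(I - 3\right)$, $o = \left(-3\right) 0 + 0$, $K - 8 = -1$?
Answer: $- \frac{1815}{7} \approx -259.29$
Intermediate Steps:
$K = 7$ ($K = 8 - 1 = 7$)
$o = 0$ ($o = 0 + 0 = 0$)
$O{\left(I \right)} = 2 I \left(-3 + I\right)$
$V{\left(w,j \right)} = \frac{5}{7} + \frac{j w}{7}$ ($V{\left(w,j \right)} = \frac{j w - -5}{7} = \frac{j w + 5}{7} = \frac{5 + j w}{7} = \frac{5}{7} + \frac{j w}{7}$)
$- 13 O{\left(-2 \right)} + V{\left(K,o \right)} = - 13 \cdot 2 \left(-2\right) \left(-3 - 2\right) + \left(\frac{5}{7} + \frac{1}{7} \cdot 0 \cdot 7\right) = - 13 \cdot 2 \left(-2\right) \left(-5\right) + \left(\frac{5}{7} + 0\right) = \left(-13\right) 20 + \frac{5}{7} = -260 + \frac{5}{7} = - \frac{1815}{7}$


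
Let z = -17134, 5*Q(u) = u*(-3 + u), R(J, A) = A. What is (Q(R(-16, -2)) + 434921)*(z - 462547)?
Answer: -208624299563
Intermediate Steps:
Q(u) = u*(-3 + u)/5 (Q(u) = (u*(-3 + u))/5 = u*(-3 + u)/5)
(Q(R(-16, -2)) + 434921)*(z - 462547) = ((1/5)*(-2)*(-3 - 2) + 434921)*(-17134 - 462547) = ((1/5)*(-2)*(-5) + 434921)*(-479681) = (2 + 434921)*(-479681) = 434923*(-479681) = -208624299563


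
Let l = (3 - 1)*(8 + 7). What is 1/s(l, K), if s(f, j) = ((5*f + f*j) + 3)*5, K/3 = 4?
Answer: 1/2565 ≈ 0.00038986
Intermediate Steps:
K = 12 (K = 3*4 = 12)
l = 30 (l = 2*15 = 30)
s(f, j) = 15 + 25*f + 5*f*j (s(f, j) = (3 + 5*f + f*j)*5 = 15 + 25*f + 5*f*j)
1/s(l, K) = 1/(15 + 25*30 + 5*30*12) = 1/(15 + 750 + 1800) = 1/2565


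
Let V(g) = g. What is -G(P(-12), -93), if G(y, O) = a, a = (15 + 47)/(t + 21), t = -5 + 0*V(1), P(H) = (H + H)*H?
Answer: -31/8 ≈ -3.8750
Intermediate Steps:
P(H) = 2*H**2 (P(H) = (2*H)*H = 2*H**2)
t = -5 (t = -5 + 0*1 = -5 + 0 = -5)
a = 31/8 (a = (15 + 47)/(-5 + 21) = 62/16 = 62*(1/16) = 31/8 ≈ 3.8750)
G(y, O) = 31/8
-G(P(-12), -93) = -1*31/8 = -31/8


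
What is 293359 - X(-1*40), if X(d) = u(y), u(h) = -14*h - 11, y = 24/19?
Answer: 5574366/19 ≈ 2.9339e+5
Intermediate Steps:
y = 24/19 (y = 24*(1/19) = 24/19 ≈ 1.2632)
u(h) = -11 - 14*h
X(d) = -545/19 (X(d) = -11 - 14*24/19 = -11 - 336/19 = -545/19)
293359 - X(-1*40) = 293359 - 1*(-545/19) = 293359 + 545/19 = 5574366/19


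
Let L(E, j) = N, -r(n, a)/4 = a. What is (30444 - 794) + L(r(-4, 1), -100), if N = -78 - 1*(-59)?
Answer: 29631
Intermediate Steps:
N = -19 (N = -78 + 59 = -19)
r(n, a) = -4*a
L(E, j) = -19
(30444 - 794) + L(r(-4, 1), -100) = (30444 - 794) - 19 = 29650 - 19 = 29631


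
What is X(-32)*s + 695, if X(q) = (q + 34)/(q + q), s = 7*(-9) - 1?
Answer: 697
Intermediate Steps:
s = -64 (s = -63 - 1 = -64)
X(q) = (34 + q)/(2*q) (X(q) = (34 + q)/((2*q)) = (34 + q)*(1/(2*q)) = (34 + q)/(2*q))
X(-32)*s + 695 = ((1/2)*(34 - 32)/(-32))*(-64) + 695 = ((1/2)*(-1/32)*2)*(-64) + 695 = -1/32*(-64) + 695 = 2 + 695 = 697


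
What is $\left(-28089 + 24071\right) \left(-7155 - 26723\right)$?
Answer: $136121804$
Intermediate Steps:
$\left(-28089 + 24071\right) \left(-7155 - 26723\right) = - 4018 \left(-7155 - 26723\right) = \left(-4018\right) \left(-33878\right) = 136121804$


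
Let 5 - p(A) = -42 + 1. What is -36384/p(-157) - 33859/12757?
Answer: -232854101/293411 ≈ -793.61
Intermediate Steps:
p(A) = 46 (p(A) = 5 - (-42 + 1) = 5 - 1*(-41) = 5 + 41 = 46)
-36384/p(-157) - 33859/12757 = -36384/46 - 33859/12757 = -36384*1/46 - 33859*1/12757 = -18192/23 - 33859/12757 = -232854101/293411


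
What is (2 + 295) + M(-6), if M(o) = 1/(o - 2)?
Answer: 2375/8 ≈ 296.88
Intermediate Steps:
M(o) = 1/(-2 + o)
(2 + 295) + M(-6) = (2 + 295) + 1/(-2 - 6) = 297 + 1/(-8) = 297 - ⅛ = 2375/8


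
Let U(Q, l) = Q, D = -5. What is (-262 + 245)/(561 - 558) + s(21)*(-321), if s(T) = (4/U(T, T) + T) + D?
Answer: -109259/21 ≈ -5202.8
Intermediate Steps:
s(T) = -5 + T + 4/T (s(T) = (4/T + T) - 5 = (T + 4/T) - 5 = -5 + T + 4/T)
(-262 + 245)/(561 - 558) + s(21)*(-321) = (-262 + 245)/(561 - 558) + (-5 + 21 + 4/21)*(-321) = -17/3 + (-5 + 21 + 4*(1/21))*(-321) = -17*⅓ + (-5 + 21 + 4/21)*(-321) = -17/3 + (340/21)*(-321) = -17/3 - 36380/7 = -109259/21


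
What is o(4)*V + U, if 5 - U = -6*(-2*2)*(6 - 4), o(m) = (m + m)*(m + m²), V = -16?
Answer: -2603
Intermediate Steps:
o(m) = 2*m*(m + m²) (o(m) = (2*m)*(m + m²) = 2*m*(m + m²))
U = -43 (U = 5 - (-6)*(-2*2)*(6 - 4) = 5 - (-6)*(-4*2) = 5 - (-6)*(-8) = 5 - 1*48 = 5 - 48 = -43)
o(4)*V + U = (2*4²*(1 + 4))*(-16) - 43 = (2*16*5)*(-16) - 43 = 160*(-16) - 43 = -2560 - 43 = -2603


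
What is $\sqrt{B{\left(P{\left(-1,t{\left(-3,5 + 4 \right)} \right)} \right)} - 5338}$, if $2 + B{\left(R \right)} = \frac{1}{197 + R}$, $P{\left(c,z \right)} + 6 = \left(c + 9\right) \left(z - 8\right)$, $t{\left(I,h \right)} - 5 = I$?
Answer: $\frac{i \sqrt{109197517}}{143} \approx 73.075 i$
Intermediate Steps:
$t{\left(I,h \right)} = 5 + I$
$P{\left(c,z \right)} = -6 + \left(-8 + z\right) \left(9 + c\right)$ ($P{\left(c,z \right)} = -6 + \left(c + 9\right) \left(z - 8\right) = -6 + \left(9 + c\right) \left(-8 + z\right) = -6 + \left(-8 + z\right) \left(9 + c\right)$)
$B{\left(R \right)} = -2 + \frac{1}{197 + R}$
$\sqrt{B{\left(P{\left(-1,t{\left(-3,5 + 4 \right)} \right)} \right)} - 5338} = \sqrt{\frac{-393 - 2 \left(-78 - -8 + 9 \left(5 - 3\right) - \left(5 - 3\right)\right)}{197 - \left(72 - 9 \left(5 - 3\right)\right)} - 5338} = \sqrt{\frac{-393 - 2 \left(-78 + 8 + 9 \cdot 2 - 2\right)}{197 + \left(-78 + 8 + 9 \cdot 2 - 2\right)} - 5338} = \sqrt{\frac{-393 - 2 \left(-78 + 8 + 18 - 2\right)}{197 + \left(-78 + 8 + 18 - 2\right)} - 5338} = \sqrt{\frac{-393 - -108}{197 - 54} - 5338} = \sqrt{\frac{-393 + 108}{143} - 5338} = \sqrt{\frac{1}{143} \left(-285\right) - 5338} = \sqrt{- \frac{285}{143} - 5338} = \sqrt{- \frac{763619}{143}} = \frac{i \sqrt{109197517}}{143}$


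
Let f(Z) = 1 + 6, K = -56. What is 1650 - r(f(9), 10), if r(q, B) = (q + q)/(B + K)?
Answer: 37957/23 ≈ 1650.3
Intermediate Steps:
f(Z) = 7
r(q, B) = 2*q/(-56 + B) (r(q, B) = (q + q)/(B - 56) = (2*q)/(-56 + B) = 2*q/(-56 + B))
1650 - r(f(9), 10) = 1650 - 2*7/(-56 + 10) = 1650 - 2*7/(-46) = 1650 - 2*7*(-1)/46 = 1650 - 1*(-7/23) = 1650 + 7/23 = 37957/23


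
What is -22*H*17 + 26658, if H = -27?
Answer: 36756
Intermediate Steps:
-22*H*17 + 26658 = -22*(-27)*17 + 26658 = 594*17 + 26658 = 10098 + 26658 = 36756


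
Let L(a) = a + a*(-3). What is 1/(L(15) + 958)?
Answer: 1/928 ≈ 0.0010776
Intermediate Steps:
L(a) = -2*a (L(a) = a - 3*a = -2*a)
1/(L(15) + 958) = 1/(-2*15 + 958) = 1/(-30 + 958) = 1/928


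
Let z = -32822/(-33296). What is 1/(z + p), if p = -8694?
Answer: -16648/144721301 ≈ -0.00011503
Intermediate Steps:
z = 16411/16648 (z = -32822*(-1/33296) = 16411/16648 ≈ 0.98576)
1/(z + p) = 1/(16411/16648 - 8694) = 1/(-144721301/16648) = -16648/144721301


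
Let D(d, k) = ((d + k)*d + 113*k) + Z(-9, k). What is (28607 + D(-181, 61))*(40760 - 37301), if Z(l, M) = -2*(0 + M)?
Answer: 197501982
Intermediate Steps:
Z(l, M) = -2*M
D(d, k) = 111*k + d*(d + k) (D(d, k) = ((d + k)*d + 113*k) - 2*k = (d*(d + k) + 113*k) - 2*k = (113*k + d*(d + k)) - 2*k = 111*k + d*(d + k))
(28607 + D(-181, 61))*(40760 - 37301) = (28607 + ((-181)² + 111*61 - 181*61))*(40760 - 37301) = (28607 + (32761 + 6771 - 11041))*3459 = (28607 + 28491)*3459 = 57098*3459 = 197501982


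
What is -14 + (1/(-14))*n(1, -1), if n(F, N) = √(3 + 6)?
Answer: -199/14 ≈ -14.214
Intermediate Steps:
n(F, N) = 3 (n(F, N) = √9 = 3)
-14 + (1/(-14))*n(1, -1) = -14 + (1/(-14))*3 = -14 + (1*(-1/14))*3 = -14 - 1/14*3 = -14 - 3/14 = -199/14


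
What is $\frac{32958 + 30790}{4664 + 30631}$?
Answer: $\frac{63748}{35295} \approx 1.8061$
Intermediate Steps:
$\frac{32958 + 30790}{4664 + 30631} = \frac{63748}{35295}$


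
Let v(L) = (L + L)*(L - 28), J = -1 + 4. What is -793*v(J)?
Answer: 118950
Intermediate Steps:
J = 3
v(L) = 2*L*(-28 + L) (v(L) = (2*L)*(-28 + L) = 2*L*(-28 + L))
-793*v(J) = -1586*3*(-28 + 3) = -1586*3*(-25) = -793*(-150) = 118950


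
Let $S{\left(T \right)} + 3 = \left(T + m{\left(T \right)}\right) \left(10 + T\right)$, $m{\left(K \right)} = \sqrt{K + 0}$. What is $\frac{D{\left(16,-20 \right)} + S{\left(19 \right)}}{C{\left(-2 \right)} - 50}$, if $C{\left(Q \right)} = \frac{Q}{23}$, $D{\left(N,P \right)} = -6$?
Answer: $- \frac{6233}{576} - \frac{667 \sqrt{19}}{1152} \approx -13.345$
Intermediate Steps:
$m{\left(K \right)} = \sqrt{K}$
$S{\left(T \right)} = -3 + \left(10 + T\right) \left(T + \sqrt{T}\right)$ ($S{\left(T \right)} = -3 + \left(T + \sqrt{T}\right) \left(10 + T\right) = -3 + \left(10 + T\right) \left(T + \sqrt{T}\right)$)
$C{\left(Q \right)} = \frac{Q}{23}$ ($C{\left(Q \right)} = Q \frac{1}{23} = \frac{Q}{23}$)
$\frac{D{\left(16,-20 \right)} + S{\left(19 \right)}}{C{\left(-2 \right)} - 50} = \frac{-6 + \left(-3 + 19^{2} + 19^{\frac{3}{2}} + 10 \cdot 19 + 10 \sqrt{19}\right)}{\frac{1}{23} \left(-2\right) - 50} = \frac{-6 + \left(-3 + 361 + 19 \sqrt{19} + 190 + 10 \sqrt{19}\right)}{- \frac{2}{23} - 50} = \frac{-6 + \left(548 + 29 \sqrt{19}\right)}{- \frac{1152}{23}} = \left(542 + 29 \sqrt{19}\right) \left(- \frac{23}{1152}\right) = - \frac{6233}{576} - \frac{667 \sqrt{19}}{1152}$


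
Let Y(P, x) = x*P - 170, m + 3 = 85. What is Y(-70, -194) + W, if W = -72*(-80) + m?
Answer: 19252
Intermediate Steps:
m = 82 (m = -3 + 85 = 82)
Y(P, x) = -170 + P*x (Y(P, x) = P*x - 170 = -170 + P*x)
W = 5842 (W = -72*(-80) + 82 = 5760 + 82 = 5842)
Y(-70, -194) + W = (-170 - 70*(-194)) + 5842 = (-170 + 13580) + 5842 = 13410 + 5842 = 19252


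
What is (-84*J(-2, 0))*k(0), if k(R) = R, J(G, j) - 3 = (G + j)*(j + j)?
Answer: 0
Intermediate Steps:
J(G, j) = 3 + 2*j*(G + j) (J(G, j) = 3 + (G + j)*(j + j) = 3 + (G + j)*(2*j) = 3 + 2*j*(G + j))
(-84*J(-2, 0))*k(0) = -84*(3 + 2*0² + 2*(-2)*0)*0 = -84*(3 + 2*0 + 0)*0 = -84*(3 + 0 + 0)*0 = -84*3*0 = -21*12*0 = -252*0 = 0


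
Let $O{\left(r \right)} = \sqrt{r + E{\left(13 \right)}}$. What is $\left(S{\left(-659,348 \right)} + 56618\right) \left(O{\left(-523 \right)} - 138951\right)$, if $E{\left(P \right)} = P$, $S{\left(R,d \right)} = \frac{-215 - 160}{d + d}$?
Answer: $- \frac{1825156261701}{232} + \frac{13135251 i \sqrt{510}}{232} \approx -7.8671 \cdot 10^{9} + 1.2786 \cdot 10^{6} i$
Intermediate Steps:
$S{\left(R,d \right)} = - \frac{375}{2 d}$
$O{\left(r \right)} = \sqrt{13 + r}$ ($O{\left(r \right)} = \sqrt{r + 13} = \sqrt{13 + r}$)
$\left(S{\left(-659,348 \right)} + 56618\right) \left(O{\left(-523 \right)} - 138951\right) = \left(- \frac{375}{2 \cdot 348} + 56618\right) \left(\sqrt{13 - 523} - 138951\right) = \left(\left(- \frac{375}{2}\right) \frac{1}{348} + 56618\right) \left(\sqrt{-510} - 138951\right) = \left(- \frac{125}{232} + 56618\right) \left(i \sqrt{510} - 138951\right) = \frac{13135251 \left(-138951 + i \sqrt{510}\right)}{232} = - \frac{1825156261701}{232} + \frac{13135251 i \sqrt{510}}{232}$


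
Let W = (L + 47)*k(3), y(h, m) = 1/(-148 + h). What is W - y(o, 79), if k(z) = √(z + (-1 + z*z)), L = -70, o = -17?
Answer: 1/165 - 23*√11 ≈ -76.276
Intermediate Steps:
k(z) = √(-1 + z + z²) (k(z) = √(z + (-1 + z²)) = √(-1 + z + z²))
W = -23*√11 (W = (-70 + 47)*√(-1 + 3 + 3²) = -23*√(-1 + 3 + 9) = -23*√11 ≈ -76.282)
W - y(o, 79) = -23*√11 - 1/(-148 - 17) = -23*√11 - 1/(-165) = -23*√11 - 1*(-1/165) = -23*√11 + 1/165 = 1/165 - 23*√11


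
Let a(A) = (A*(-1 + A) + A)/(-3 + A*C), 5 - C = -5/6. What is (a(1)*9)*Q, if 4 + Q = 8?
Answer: 216/17 ≈ 12.706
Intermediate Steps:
Q = 4 (Q = -4 + 8 = 4)
C = 35/6 (C = 5 - (-5)/6 = 5 - 1*(-5/6) = 5 + 5/6 = 35/6 ≈ 5.8333)
a(A) = (A + A*(-1 + A))/(-3 + 35*A/6) (a(A) = (A*(-1 + A) + A)/(-3 + A*(35/6)) = (A + A*(-1 + A))/(-3 + 35*A/6))
(a(1)*9)*Q = ((6*1**2/(-18 + 35*1))*9)*4 = ((6*1/(-18 + 35))*9)*4 = ((6*1/17)*9)*4 = ((6*1*(1/17))*9)*4 = ((6/17)*9)*4 = (54/17)*4 = 216/17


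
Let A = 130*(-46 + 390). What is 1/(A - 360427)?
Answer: -1/315707 ≈ -3.1675e-6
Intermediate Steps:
A = 44720 (A = 130*344 = 44720)
1/(A - 360427) = 1/(44720 - 360427) = 1/(-315707) = -1/315707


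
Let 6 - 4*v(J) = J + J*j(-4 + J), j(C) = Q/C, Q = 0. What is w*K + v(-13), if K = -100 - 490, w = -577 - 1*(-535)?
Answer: 99139/4 ≈ 24785.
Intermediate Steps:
j(C) = 0 (j(C) = 0/C = 0)
v(J) = 3/2 - J/4 (v(J) = 3/2 - (J + J*0)/4 = 3/2 - (J + 0)/4 = 3/2 - J/4)
w = -42 (w = -577 + 535 = -42)
K = -590
w*K + v(-13) = -42*(-590) + (3/2 - ¼*(-13)) = 24780 + (3/2 + 13/4) = 24780 + 19/4 = 99139/4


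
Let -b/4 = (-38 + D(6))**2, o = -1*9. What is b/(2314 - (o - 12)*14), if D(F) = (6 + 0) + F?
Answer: -169/163 ≈ -1.0368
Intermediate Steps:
o = -9
D(F) = 6 + F
b = -2704 (b = -4*(-38 + (6 + 6))**2 = -4*(-38 + 12)**2 = -4*(-26)**2 = -4*676 = -2704)
b/(2314 - (o - 12)*14) = -2704/(2314 - (-9 - 12)*14) = -2704/(2314 - (-21)*14) = -2704/(2314 - 1*(-294)) = -2704/(2314 + 294) = -2704/2608 = -2704*1/2608 = -169/163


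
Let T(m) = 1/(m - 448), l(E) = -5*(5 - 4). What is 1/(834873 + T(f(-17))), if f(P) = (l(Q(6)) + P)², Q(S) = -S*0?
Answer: 36/30055429 ≈ 1.1978e-6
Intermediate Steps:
Q(S) = 0 (Q(S) = -1*0 = 0)
l(E) = -5 (l(E) = -5*1 = -5)
f(P) = (-5 + P)²
T(m) = 1/(-448 + m)
1/(834873 + T(f(-17))) = 1/(834873 + 1/(-448 + (-5 - 17)²)) = 1/(834873 + 1/(-448 + (-22)²)) = 1/(834873 + 1/(-448 + 484)) = 1/(834873 + 1/36) = 1/(30055429/36) = 36/30055429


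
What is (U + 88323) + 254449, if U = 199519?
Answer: 542291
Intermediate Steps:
(U + 88323) + 254449 = (199519 + 88323) + 254449 = 287842 + 254449 = 542291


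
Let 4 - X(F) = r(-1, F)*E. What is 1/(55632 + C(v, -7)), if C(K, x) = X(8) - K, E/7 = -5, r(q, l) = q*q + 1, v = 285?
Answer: 1/55421 ≈ 1.8044e-5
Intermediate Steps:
r(q, l) = 1 + q² (r(q, l) = q² + 1 = 1 + q²)
E = -35 (E = 7*(-5) = -35)
X(F) = 74 (X(F) = 4 - (1 + (-1)²)*(-35) = 4 - (1 + 1)*(-35) = 4 - 2*(-35) = 4 - 1*(-70) = 4 + 70 = 74)
C(K, x) = 74 - K
1/(55632 + C(v, -7)) = 1/(55632 + (74 - 1*285)) = 1/(55632 + (74 - 285)) = 1/(55632 - 211) = 1/55421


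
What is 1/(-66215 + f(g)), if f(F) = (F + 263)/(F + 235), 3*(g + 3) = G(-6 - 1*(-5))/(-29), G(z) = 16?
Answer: -5042/333850379 ≈ -1.5103e-5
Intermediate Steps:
g = -277/87 (g = -3 + (16/(-29))/3 = -3 + (16*(-1/29))/3 = -3 + (⅓)*(-16/29) = -3 - 16/87 = -277/87 ≈ -3.1839)
f(F) = (263 + F)/(235 + F)
1/(-66215 + f(g)) = 1/(-66215 + (263 - 277/87)/(235 - 277/87)) = 1/(-66215 + (22604/87)/(20168/87)) = 1/(-66215 + (87/20168)*(22604/87)) = 1/(-66215 + 5651/5042) = 1/(-333850379/5042) = -5042/333850379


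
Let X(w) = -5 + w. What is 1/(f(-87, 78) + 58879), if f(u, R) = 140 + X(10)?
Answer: 1/59024 ≈ 1.6942e-5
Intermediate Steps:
f(u, R) = 145 (f(u, R) = 140 + (-5 + 10) = 140 + 5 = 145)
1/(f(-87, 78) + 58879) = 1/(145 + 58879) = 1/59024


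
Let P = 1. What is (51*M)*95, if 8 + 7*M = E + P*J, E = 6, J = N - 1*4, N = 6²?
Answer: 145350/7 ≈ 20764.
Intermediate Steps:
N = 36
J = 32 (J = 36 - 1*4 = 36 - 4 = 32)
M = 30/7 (M = -8/7 + (6 + 1*32)/7 = -8/7 + (6 + 32)/7 = -8/7 + (⅐)*38 = -8/7 + 38/7 = 30/7 ≈ 4.2857)
(51*M)*95 = (51*(30/7))*95 = (1530/7)*95 = 145350/7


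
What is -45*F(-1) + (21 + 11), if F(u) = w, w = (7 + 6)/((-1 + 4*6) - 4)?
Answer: 23/19 ≈ 1.2105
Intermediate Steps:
w = 13/19 (w = 13/((-1 + 24) - 4) = 13/(23 - 4) = 13/19 ≈ 0.68421)
F(u) = 13/19
-45*F(-1) + (21 + 11) = -45*13/19 + (21 + 11) = -585/19 + 32 = 23/19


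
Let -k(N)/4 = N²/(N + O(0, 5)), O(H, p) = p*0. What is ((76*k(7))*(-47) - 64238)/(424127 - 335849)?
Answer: 5963/14713 ≈ 0.40529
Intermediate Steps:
O(H, p) = 0
k(N) = -4*N (k(N) = -4*N²/(N + 0) = -4*N²/N = -4*N)
((76*k(7))*(-47) - 64238)/(424127 - 335849) = ((76*(-4*7))*(-47) - 64238)/(424127 - 335849) = ((76*(-28))*(-47) - 64238)/88278 = (-2128*(-47) - 64238)*(1/88278) = (100016 - 64238)*(1/88278) = 35778*(1/88278) = 5963/14713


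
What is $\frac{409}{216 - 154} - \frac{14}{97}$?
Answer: $\frac{38805}{6014} \approx 6.4524$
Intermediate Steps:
$\frac{409}{216 - 154} - \frac{14}{97} = \frac{409}{62} - \frac{14}{97} = \frac{38805}{6014}$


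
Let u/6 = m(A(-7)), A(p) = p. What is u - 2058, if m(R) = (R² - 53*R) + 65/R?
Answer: 2844/7 ≈ 406.29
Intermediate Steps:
m(R) = R² - 53*R + 65/R
u = 17250/7 (u = 6*((65 + (-7)²*(-53 - 7))/(-7)) = 6*(-(65 + 49*(-60))/7) = 6*(-(65 - 2940)/7) = 6*(-⅐*(-2875)) = 6*(2875/7) = 17250/7 ≈ 2464.3)
u - 2058 = 17250/7 - 2058 = 2844/7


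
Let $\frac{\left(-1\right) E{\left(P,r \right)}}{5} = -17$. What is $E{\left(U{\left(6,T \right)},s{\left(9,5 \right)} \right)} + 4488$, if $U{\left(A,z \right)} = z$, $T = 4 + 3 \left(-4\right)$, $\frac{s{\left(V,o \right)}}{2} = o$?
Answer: $4573$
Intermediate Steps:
$s{\left(V,o \right)} = 2 o$
$T = -8$ ($T = 4 - 12 = -8$)
$E{\left(P,r \right)} = 85$ ($E{\left(P,r \right)} = \left(-5\right) \left(-17\right) = 85$)
$E{\left(U{\left(6,T \right)},s{\left(9,5 \right)} \right)} + 4488 = 85 + 4488 = 4573$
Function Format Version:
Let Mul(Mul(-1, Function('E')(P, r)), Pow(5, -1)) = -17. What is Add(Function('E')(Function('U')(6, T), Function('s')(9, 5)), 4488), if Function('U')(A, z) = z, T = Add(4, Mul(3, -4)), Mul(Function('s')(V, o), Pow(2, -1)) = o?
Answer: 4573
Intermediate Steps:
Function('s')(V, o) = Mul(2, o)
T = -8 (T = Add(4, -12) = -8)
Function('E')(P, r) = 85 (Function('E')(P, r) = Mul(-5, -17) = 85)
Add(Function('E')(Function('U')(6, T), Function('s')(9, 5)), 4488) = Add(85, 4488) = 4573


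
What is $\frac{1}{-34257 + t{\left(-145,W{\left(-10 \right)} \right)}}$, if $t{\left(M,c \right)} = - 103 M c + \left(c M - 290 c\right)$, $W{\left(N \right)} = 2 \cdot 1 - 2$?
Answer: $- \frac{1}{34257} \approx -2.9191 \cdot 10^{-5}$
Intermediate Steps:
$W{\left(N \right)} = 0$ ($W{\left(N \right)} = 2 - 2 = 0$)
$t{\left(M,c \right)} = - 290 c - 102 M c$ ($t{\left(M,c \right)} = - 103 M c + \left(M c - 290 c\right) = - 103 M c + \left(- 290 c + M c\right) = - 290 c - 102 M c$)
$\frac{1}{-34257 + t{\left(-145,W{\left(-10 \right)} \right)}} = \frac{1}{-34257 - 0 \left(145 + 51 \left(-145\right)\right)} = \frac{1}{-34257 - 0 \left(145 - 7395\right)} = \frac{1}{-34257 - 0 \left(-7250\right)} = \frac{1}{-34257 + 0} = \frac{1}{-34257} = - \frac{1}{34257}$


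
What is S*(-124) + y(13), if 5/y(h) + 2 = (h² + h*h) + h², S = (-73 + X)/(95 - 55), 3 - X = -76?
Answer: -9388/505 ≈ -18.590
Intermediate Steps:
X = 79 (X = 3 - 1*(-76) = 3 + 76 = 79)
S = 3/20 (S = (-73 + 79)/(95 - 55) = 6/40 = 6*(1/40) = 3/20 ≈ 0.15000)
y(h) = 5/(-2 + 3*h²) (y(h) = 5/(-2 + ((h² + h*h) + h²)) = 5/(-2 + ((h² + h²) + h²)) = 5/(-2 + (2*h² + h²)) = 5/(-2 + 3*h²))
S*(-124) + y(13) = (3/20)*(-124) + 5/(-2 + 3*13²) = -93/5 + 5/(-2 + 3*169) = -93/5 + 5/(-2 + 507) = -93/5 + 5/505 = -93/5 + 5*(1/505) = -93/5 + 1/101 = -9388/505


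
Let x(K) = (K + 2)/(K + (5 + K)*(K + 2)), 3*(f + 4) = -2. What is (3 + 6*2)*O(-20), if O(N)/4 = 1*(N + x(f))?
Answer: -5856/5 ≈ -1171.2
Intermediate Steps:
f = -14/3 (f = -4 + (⅓)*(-2) = -4 - ⅔ = -14/3 ≈ -4.6667)
x(K) = (2 + K)/(K + (2 + K)*(5 + K)) (x(K) = (2 + K)/(K + (5 + K)*(2 + K)) = (2 + K)/(K + (2 + K)*(5 + K)))
O(N) = 48/25 + 4*N (O(N) = 4*(1*(N + (2 - 14/3)/(10 + (-14/3)² + 8*(-14/3)))) = 4*(1*(N - 8/3/(10 + 196/9 - 112/3))) = 4*(1*(N - 8/3/(-50/9))) = 4*(1*(N - 9/50*(-8/3))) = 4*(1*(N + 12/25)) = 4*(1*(12/25 + N)) = 4*(12/25 + N) = 48/25 + 4*N)
(3 + 6*2)*O(-20) = (3 + 6*2)*(48/25 + 4*(-20)) = (3 + 12)*(48/25 - 80) = 15*(-1952/25) = -5856/5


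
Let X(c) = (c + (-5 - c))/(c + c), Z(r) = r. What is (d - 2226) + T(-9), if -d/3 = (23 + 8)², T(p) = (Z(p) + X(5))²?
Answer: -20075/4 ≈ -5018.8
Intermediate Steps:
X(c) = -5/(2*c) (X(c) = -5*1/(2*c) = -5/(2*c))
T(p) = (-½ + p)² (T(p) = (p - 5/2/5)² = (p - 5/2*⅕)² = (p - ½)² = (-½ + p)²)
d = -2883 (d = -3*(23 + 8)² = -3*31² = -3*961 = -2883)
(d - 2226) + T(-9) = (-2883 - 2226) + (-1 + 2*(-9))²/4 = -5109 + (-1 - 18)²/4 = -5109 + (¼)*(-19)² = -5109 + (¼)*361 = -5109 + 361/4 = -20075/4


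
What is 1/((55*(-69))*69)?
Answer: -1/261855 ≈ -3.8189e-6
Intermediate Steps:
1/((55*(-69))*69) = 1/(-3795*69) = 1/(-261855) = -1/261855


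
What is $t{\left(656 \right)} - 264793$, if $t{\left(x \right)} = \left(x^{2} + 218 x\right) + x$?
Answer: $309207$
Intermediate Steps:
$t{\left(x \right)} = x^{2} + 219 x$
$t{\left(656 \right)} - 264793 = 656 \left(219 + 656\right) - 264793 = 656 \cdot 875 - 264793 = 574000 - 264793 = 309207$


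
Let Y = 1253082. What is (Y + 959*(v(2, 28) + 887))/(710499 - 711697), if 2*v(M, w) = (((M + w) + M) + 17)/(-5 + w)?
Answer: -96817881/55108 ≈ -1756.9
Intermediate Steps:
v(M, w) = (17 + w + 2*M)/(2*(-5 + w)) (v(M, w) = ((((M + w) + M) + 17)/(-5 + w))/2 = (((w + 2*M) + 17)/(-5 + w))/2 = ((17 + w + 2*M)/(-5 + w))/2 = (17 + w + 2*M)/(2*(-5 + w)))
(Y + 959*(v(2, 28) + 887))/(710499 - 711697) = (1253082 + 959*((17 + 28 + 2*2)/(2*(-5 + 28)) + 887))/(710499 - 711697) = (1253082 + 959*((1/2)*(17 + 28 + 4)/23 + 887))/(-1198) = (1253082 + 959*((1/2)*(1/23)*49 + 887))*(-1/1198) = (1253082 + 959*(49/46 + 887))*(-1/1198) = (1253082 + 959*(40851/46))*(-1/1198) = (1253082 + 39176109/46)*(-1/1198) = (96817881/46)*(-1/1198) = -96817881/55108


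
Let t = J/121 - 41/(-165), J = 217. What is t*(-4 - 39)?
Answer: -159358/1815 ≈ -87.801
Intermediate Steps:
t = 3706/1815 (t = 217/121 - 41/(-165) = 217*(1/121) - 41*(-1/165) = 217/121 + 41/165 = 3706/1815 ≈ 2.0419)
t*(-4 - 39) = 3706*(-4 - 39)/1815 = (3706/1815)*(-43) = -159358/1815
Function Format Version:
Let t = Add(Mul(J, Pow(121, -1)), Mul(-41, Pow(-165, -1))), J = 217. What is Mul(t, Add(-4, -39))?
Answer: Rational(-159358, 1815) ≈ -87.801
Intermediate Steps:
t = Rational(3706, 1815) (t = Add(Mul(217, Pow(121, -1)), Mul(-41, Pow(-165, -1))) = Add(Mul(217, Rational(1, 121)), Mul(-41, Rational(-1, 165))) = Add(Rational(217, 121), Rational(41, 165)) = Rational(3706, 1815) ≈ 2.0419)
Mul(t, Add(-4, -39)) = Mul(Rational(3706, 1815), Add(-4, -39)) = Mul(Rational(3706, 1815), -43) = Rational(-159358, 1815)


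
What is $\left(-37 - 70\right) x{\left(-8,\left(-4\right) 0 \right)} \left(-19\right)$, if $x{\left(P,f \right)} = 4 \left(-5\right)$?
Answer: $-40660$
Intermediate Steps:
$x{\left(P,f \right)} = -20$
$\left(-37 - 70\right) x{\left(-8,\left(-4\right) 0 \right)} \left(-19\right) = \left(-37 - 70\right) \left(-20\right) \left(-19\right) = \left(-107\right) \left(-20\right) \left(-19\right) = 2140 \left(-19\right) = -40660$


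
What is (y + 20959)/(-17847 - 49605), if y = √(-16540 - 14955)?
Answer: -20959/67452 - I*√31495/67452 ≈ -0.31072 - 0.002631*I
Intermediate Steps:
y = I*√31495 (y = √(-31495) = I*√31495 ≈ 177.47*I)
(y + 20959)/(-17847 - 49605) = (I*√31495 + 20959)/(-17847 - 49605) = (20959 + I*√31495)/(-67452) = (20959 + I*√31495)*(-1/67452) = -20959/67452 - I*√31495/67452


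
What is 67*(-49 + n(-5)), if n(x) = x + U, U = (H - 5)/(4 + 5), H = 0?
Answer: -32897/9 ≈ -3655.2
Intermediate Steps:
U = -5/9 (U = (0 - 5)/(4 + 5) = -5/9 ≈ -0.55556)
n(x) = -5/9 + x (n(x) = x - 5/9 = -5/9 + x)
67*(-49 + n(-5)) = 67*(-49 + (-5/9 - 5)) = 67*(-49 - 50/9) = 67*(-491/9) = -32897/9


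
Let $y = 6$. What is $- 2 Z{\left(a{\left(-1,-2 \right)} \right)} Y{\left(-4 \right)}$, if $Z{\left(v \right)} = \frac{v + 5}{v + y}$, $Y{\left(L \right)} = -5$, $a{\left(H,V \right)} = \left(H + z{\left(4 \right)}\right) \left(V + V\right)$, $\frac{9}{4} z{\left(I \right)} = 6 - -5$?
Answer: $\frac{475}{43} \approx 11.047$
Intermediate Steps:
$z{\left(I \right)} = \frac{44}{9}$ ($z{\left(I \right)} = \frac{4 \left(6 - -5\right)}{9} = \frac{4 \left(6 + 5\right)}{9} = \frac{4}{9} \cdot 11 = \frac{44}{9}$)
$a{\left(H,V \right)} = 2 V \left(\frac{44}{9} + H\right)$ ($a{\left(H,V \right)} = \left(H + \frac{44}{9}\right) \left(V + V\right) = \left(\frac{44}{9} + H\right) 2 V = 2 V \left(\frac{44}{9} + H\right)$)
$Z{\left(v \right)} = \frac{5 + v}{6 + v}$ ($Z{\left(v \right)} = \frac{v + 5}{v + 6} = \frac{5 + v}{6 + v}$)
$- 2 Z{\left(a{\left(-1,-2 \right)} \right)} Y{\left(-4 \right)} = - 2 \frac{5 + \frac{2}{9} \left(-2\right) \left(44 + 9 \left(-1\right)\right)}{6 + \frac{2}{9} \left(-2\right) \left(44 + 9 \left(-1\right)\right)} \left(-5\right) = - 2 \frac{5 + \frac{2}{9} \left(-2\right) \left(44 - 9\right)}{6 + \frac{2}{9} \left(-2\right) \left(44 - 9\right)} \left(-5\right) = - 2 \frac{5 + \frac{2}{9} \left(-2\right) 35}{6 + \frac{2}{9} \left(-2\right) 35} \left(-5\right) = - 2 \frac{5 - \frac{140}{9}}{6 - \frac{140}{9}} \left(-5\right) = - 2 \frac{1}{- \frac{86}{9}} \left(- \frac{95}{9}\right) \left(-5\right) = - 2 \left(\left(- \frac{9}{86}\right) \left(- \frac{95}{9}\right)\right) \left(-5\right) = \left(-2\right) \frac{95}{86} \left(-5\right) = \left(- \frac{95}{43}\right) \left(-5\right) = \frac{475}{43}$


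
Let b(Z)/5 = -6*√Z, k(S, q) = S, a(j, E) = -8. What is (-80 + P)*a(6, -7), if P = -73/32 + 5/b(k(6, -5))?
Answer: 2633/4 + 2*√6/9 ≈ 658.79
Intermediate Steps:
b(Z) = -30*√Z (b(Z) = 5*(-6*√Z) = -30*√Z)
P = -73/32 - √6/36 (P = -73/32 + 5/((-30*√6)) = -73*1/32 + 5*(-√6/180) = -73/32 - √6/36 ≈ -2.3493)
(-80 + P)*a(6, -7) = (-80 + (-73/32 - √6/36))*(-8) = (-2633/32 - √6/36)*(-8) = 2633/4 + 2*√6/9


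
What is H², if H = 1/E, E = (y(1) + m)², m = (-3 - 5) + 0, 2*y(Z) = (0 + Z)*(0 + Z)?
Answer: 16/50625 ≈ 0.00031605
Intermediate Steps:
y(Z) = Z²/2 (y(Z) = ((0 + Z)*(0 + Z))/2 = (Z*Z)/2 = Z²/2)
m = -8 (m = -8 + 0 = -8)
E = 225/4 (E = ((½)*1² - 8)² = ((½)*1 - 8)² = (½ - 8)² = (-15/2)² = 225/4 ≈ 56.250)
H = 4/225 (H = 1/(225/4) = 4/225 ≈ 0.017778)
H² = (4/225)² = 16/50625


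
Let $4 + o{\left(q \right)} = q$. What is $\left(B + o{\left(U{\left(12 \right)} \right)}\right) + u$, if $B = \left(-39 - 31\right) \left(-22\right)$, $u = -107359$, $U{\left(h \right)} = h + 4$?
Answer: $-105807$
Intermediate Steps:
$U{\left(h \right)} = 4 + h$
$o{\left(q \right)} = -4 + q$
$B = 1540$ ($B = \left(-70\right) \left(-22\right) = 1540$)
$\left(B + o{\left(U{\left(12 \right)} \right)}\right) + u = \left(1540 + \left(-4 + \left(4 + 12\right)\right)\right) - 107359 = \left(1540 + \left(-4 + 16\right)\right) - 107359 = \left(1540 + 12\right) - 107359 = 1552 - 107359 = -105807$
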